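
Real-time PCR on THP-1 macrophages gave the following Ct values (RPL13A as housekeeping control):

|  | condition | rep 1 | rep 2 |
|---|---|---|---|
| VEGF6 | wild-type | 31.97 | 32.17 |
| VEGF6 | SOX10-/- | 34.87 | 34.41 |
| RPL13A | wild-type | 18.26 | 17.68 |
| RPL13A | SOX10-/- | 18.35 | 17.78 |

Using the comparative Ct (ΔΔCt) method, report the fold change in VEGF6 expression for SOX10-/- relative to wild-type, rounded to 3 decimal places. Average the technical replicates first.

0.180

Mean Ct: VEGF6 wild-type 32.070; VEGF6 SOX10-/- 34.640; RPL13A wild-type 17.970; RPL13A SOX10-/- 18.065
ΔCt(wild-type) = 32.070 − 17.970 = 14.100
ΔCt(SOX10-/-) = 34.640 − 18.065 = 16.575
ΔΔCt = 16.575 − 14.100 = 2.475
Fold change = 2^(−2.475) = 0.1799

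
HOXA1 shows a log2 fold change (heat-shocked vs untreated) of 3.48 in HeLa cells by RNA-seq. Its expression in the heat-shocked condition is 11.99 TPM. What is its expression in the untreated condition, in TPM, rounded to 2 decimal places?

Fold change = 2^(3.48) = 11.1579
untreated expression = 11.99 / 11.1579 = 1.07

1.07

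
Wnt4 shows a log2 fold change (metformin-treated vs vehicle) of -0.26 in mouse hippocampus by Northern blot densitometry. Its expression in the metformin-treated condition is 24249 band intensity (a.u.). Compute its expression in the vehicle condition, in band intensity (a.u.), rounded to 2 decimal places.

29037.66

Fold change = 2^(-0.26) = 0.8351
vehicle expression = 24249 / 0.8351 = 29037.66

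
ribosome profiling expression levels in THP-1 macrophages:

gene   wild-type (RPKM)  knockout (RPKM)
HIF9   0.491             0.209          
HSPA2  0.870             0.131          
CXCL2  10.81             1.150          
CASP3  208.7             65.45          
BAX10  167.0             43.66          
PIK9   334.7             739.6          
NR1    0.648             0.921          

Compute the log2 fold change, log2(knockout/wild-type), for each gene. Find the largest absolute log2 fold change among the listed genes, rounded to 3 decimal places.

log2(0.209/0.491) = -1.232  (HIF9)
log2(0.131/0.870) = -2.731  (HSPA2)
log2(1.150/10.81) = -3.233  (CXCL2)
log2(65.45/208.7) = -1.673  (CASP3)
log2(43.66/167.0) = -1.935  (BAX10)
log2(739.6/334.7) = 1.144  (PIK9)
log2(0.921/0.648) = 0.507  (NR1)
The largest magnitude belongs to CXCL2.

3.233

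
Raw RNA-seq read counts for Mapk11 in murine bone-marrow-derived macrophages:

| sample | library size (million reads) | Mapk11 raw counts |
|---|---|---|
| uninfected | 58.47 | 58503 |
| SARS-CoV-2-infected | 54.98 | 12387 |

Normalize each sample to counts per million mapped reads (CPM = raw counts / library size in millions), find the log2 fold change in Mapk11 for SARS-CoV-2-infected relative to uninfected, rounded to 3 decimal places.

-2.151

CPM(uninfected) = 58503 / 58.47 = 1000.5644
CPM(SARS-CoV-2-infected) = 12387 / 54.98 = 225.3001
Fold change = 225.3001 / 1000.5644 = 0.22517
log2(0.22517) = -2.1509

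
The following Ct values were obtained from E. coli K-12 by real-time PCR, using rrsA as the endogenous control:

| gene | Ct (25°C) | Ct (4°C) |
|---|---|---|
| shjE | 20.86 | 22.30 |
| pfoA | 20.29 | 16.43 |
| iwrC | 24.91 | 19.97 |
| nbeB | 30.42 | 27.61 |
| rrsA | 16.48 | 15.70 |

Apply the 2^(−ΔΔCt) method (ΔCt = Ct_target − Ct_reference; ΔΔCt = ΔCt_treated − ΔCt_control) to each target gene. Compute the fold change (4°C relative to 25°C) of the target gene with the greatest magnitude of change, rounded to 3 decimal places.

17.877

shjE: ΔΔCt = (22.30−15.70) − (20.86−16.48) = 6.60 − 4.38 = 2.22; fold change = 2^-2.22 = 0.215
pfoA: ΔΔCt = (16.43−15.70) − (20.29−16.48) = 0.73 − 3.81 = -3.08; fold change = 2^3.08 = 8.456
iwrC: ΔΔCt = (19.97−15.70) − (24.91−16.48) = 4.27 − 8.43 = -4.16; fold change = 2^4.16 = 17.877
nbeB: ΔΔCt = (27.61−15.70) − (30.42−16.48) = 11.91 − 13.94 = -2.03; fold change = 2^2.03 = 4.084
iwrC has the largest |ΔΔCt| = 4.16.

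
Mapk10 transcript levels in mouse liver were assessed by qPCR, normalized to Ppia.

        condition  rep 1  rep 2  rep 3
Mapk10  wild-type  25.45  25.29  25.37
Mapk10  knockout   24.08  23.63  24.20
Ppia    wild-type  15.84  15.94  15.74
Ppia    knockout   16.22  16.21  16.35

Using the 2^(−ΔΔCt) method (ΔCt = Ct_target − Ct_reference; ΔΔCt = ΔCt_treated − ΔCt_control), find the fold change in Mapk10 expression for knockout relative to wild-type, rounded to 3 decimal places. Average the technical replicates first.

Mean Ct: Mapk10 wild-type 25.370; Mapk10 knockout 23.970; Ppia wild-type 15.840; Ppia knockout 16.260
ΔCt(wild-type) = 25.370 − 15.840 = 9.530
ΔCt(knockout) = 23.970 − 16.260 = 7.710
ΔΔCt = 7.710 − 9.530 = -1.820
Fold change = 2^(−(-1.820)) = 2^1.820 = 3.5308

3.531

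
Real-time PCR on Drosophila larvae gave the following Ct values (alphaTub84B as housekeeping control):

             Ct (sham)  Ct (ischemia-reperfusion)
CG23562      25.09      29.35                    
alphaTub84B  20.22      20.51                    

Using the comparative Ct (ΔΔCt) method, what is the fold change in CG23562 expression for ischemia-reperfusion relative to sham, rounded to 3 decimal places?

ΔCt(sham) = 25.090 − 20.220 = 4.870
ΔCt(ischemia-reperfusion) = 29.350 − 20.510 = 8.840
ΔΔCt = 8.840 − 4.870 = 3.970
Fold change = 2^(−3.970) = 0.0638

0.064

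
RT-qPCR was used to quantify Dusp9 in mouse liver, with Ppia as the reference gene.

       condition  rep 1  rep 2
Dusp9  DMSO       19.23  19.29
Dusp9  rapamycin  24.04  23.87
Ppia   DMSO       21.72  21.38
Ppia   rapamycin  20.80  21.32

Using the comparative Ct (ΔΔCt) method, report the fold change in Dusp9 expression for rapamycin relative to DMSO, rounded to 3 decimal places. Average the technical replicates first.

Mean Ct: Dusp9 DMSO 19.260; Dusp9 rapamycin 23.955; Ppia DMSO 21.550; Ppia rapamycin 21.060
ΔCt(DMSO) = 19.260 − 21.550 = -2.290
ΔCt(rapamycin) = 23.955 − 21.060 = 2.895
ΔΔCt = 2.895 − (-2.290) = 5.185
Fold change = 2^(−5.185) = 0.0275

0.027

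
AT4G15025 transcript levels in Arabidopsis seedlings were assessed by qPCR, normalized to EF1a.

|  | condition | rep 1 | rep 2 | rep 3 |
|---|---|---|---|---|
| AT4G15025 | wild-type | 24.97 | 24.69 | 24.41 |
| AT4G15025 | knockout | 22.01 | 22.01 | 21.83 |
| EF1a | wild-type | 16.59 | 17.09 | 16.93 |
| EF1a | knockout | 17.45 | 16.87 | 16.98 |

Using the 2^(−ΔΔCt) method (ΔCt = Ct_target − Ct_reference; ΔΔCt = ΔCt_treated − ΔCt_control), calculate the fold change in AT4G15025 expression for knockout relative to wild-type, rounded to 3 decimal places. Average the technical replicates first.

Mean Ct: AT4G15025 wild-type 24.690; AT4G15025 knockout 21.950; EF1a wild-type 16.870; EF1a knockout 17.100
ΔCt(wild-type) = 24.690 − 16.870 = 7.820
ΔCt(knockout) = 21.950 − 17.100 = 4.850
ΔΔCt = 4.850 − 7.820 = -2.970
Fold change = 2^(−(-2.970)) = 2^2.970 = 7.8354

7.835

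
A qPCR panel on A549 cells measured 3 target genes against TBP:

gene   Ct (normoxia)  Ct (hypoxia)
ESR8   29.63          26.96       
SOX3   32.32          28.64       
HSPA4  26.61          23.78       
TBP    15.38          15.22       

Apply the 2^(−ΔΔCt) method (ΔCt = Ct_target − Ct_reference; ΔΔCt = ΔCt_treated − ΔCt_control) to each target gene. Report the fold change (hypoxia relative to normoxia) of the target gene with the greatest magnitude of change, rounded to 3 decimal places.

ESR8: ΔΔCt = (26.96−15.22) − (29.63−15.38) = 11.74 − 14.25 = -2.51; fold change = 2^2.51 = 5.696
SOX3: ΔΔCt = (28.64−15.22) − (32.32−15.38) = 13.42 − 16.94 = -3.52; fold change = 2^3.52 = 11.472
HSPA4: ΔΔCt = (23.78−15.22) − (26.61−15.38) = 8.56 − 11.23 = -2.67; fold change = 2^2.67 = 6.364
SOX3 has the largest |ΔΔCt| = 3.52.

11.472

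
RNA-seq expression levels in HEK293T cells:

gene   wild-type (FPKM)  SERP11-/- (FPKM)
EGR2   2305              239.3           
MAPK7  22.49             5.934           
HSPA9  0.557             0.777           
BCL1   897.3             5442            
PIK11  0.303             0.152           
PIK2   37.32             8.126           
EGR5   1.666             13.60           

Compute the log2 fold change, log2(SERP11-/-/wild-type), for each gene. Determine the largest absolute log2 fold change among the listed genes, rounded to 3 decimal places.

log2(239.3/2305) = -3.268  (EGR2)
log2(5.934/22.49) = -1.922  (MAPK7)
log2(0.777/0.557) = 0.480  (HSPA9)
log2(5442/897.3) = 2.600  (BCL1)
log2(0.152/0.303) = -0.995  (PIK11)
log2(8.126/37.32) = -2.199  (PIK2)
log2(13.60/1.666) = 3.029  (EGR5)
The largest magnitude belongs to EGR2.

3.268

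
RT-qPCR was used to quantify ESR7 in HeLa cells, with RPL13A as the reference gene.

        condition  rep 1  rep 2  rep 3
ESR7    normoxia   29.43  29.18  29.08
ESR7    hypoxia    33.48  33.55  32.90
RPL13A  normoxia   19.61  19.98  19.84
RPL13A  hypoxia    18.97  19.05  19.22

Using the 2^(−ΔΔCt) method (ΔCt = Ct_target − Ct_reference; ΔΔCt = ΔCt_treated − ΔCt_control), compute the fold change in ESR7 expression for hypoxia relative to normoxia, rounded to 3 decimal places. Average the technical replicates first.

Mean Ct: ESR7 normoxia 29.230; ESR7 hypoxia 33.310; RPL13A normoxia 19.810; RPL13A hypoxia 19.080
ΔCt(normoxia) = 29.230 − 19.810 = 9.420
ΔCt(hypoxia) = 33.310 − 19.080 = 14.230
ΔΔCt = 14.230 − 9.420 = 4.810
Fold change = 2^(−4.810) = 0.0356

0.036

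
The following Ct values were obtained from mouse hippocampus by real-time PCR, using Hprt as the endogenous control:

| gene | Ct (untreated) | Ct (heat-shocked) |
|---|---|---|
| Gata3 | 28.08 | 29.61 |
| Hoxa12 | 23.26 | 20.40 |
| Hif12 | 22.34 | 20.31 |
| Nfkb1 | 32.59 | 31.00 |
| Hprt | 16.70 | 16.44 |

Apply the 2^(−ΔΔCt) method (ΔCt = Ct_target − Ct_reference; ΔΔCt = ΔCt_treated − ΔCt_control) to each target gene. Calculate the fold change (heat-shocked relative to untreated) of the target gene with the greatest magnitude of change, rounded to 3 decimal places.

6.063

Gata3: ΔΔCt = (29.61−16.44) − (28.08−16.70) = 13.17 − 11.38 = 1.79; fold change = 2^-1.79 = 0.289
Hoxa12: ΔΔCt = (20.40−16.44) − (23.26−16.70) = 3.96 − 6.56 = -2.60; fold change = 2^2.60 = 6.063
Hif12: ΔΔCt = (20.31−16.44) − (22.34−16.70) = 3.87 − 5.64 = -1.77; fold change = 2^1.77 = 3.411
Nfkb1: ΔΔCt = (31.00−16.44) − (32.59−16.70) = 14.56 − 15.89 = -1.33; fold change = 2^1.33 = 2.514
Hoxa12 has the largest |ΔΔCt| = 2.60.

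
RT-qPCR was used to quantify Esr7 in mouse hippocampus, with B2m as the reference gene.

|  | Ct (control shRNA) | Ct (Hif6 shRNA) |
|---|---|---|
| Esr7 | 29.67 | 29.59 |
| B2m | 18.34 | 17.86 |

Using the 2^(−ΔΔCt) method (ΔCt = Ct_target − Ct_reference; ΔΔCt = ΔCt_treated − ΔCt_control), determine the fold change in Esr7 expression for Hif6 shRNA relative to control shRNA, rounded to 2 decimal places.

0.76

ΔCt(control shRNA) = 29.670 − 18.340 = 11.330
ΔCt(Hif6 shRNA) = 29.590 − 17.860 = 11.730
ΔΔCt = 11.730 − 11.330 = 0.400
Fold change = 2^(−0.400) = 0.758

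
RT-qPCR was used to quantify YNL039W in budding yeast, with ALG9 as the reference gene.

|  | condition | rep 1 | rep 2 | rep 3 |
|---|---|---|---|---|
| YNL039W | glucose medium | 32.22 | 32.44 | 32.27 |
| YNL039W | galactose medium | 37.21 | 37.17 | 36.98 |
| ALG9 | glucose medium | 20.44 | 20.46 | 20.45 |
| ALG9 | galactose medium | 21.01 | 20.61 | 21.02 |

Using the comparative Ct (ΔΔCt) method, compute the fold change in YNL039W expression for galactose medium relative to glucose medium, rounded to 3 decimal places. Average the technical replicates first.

0.048

Mean Ct: YNL039W glucose medium 32.310; YNL039W galactose medium 37.120; ALG9 glucose medium 20.450; ALG9 galactose medium 20.880
ΔCt(glucose medium) = 32.310 − 20.450 = 11.860
ΔCt(galactose medium) = 37.120 − 20.880 = 16.240
ΔΔCt = 16.240 − 11.860 = 4.380
Fold change = 2^(−4.380) = 0.0480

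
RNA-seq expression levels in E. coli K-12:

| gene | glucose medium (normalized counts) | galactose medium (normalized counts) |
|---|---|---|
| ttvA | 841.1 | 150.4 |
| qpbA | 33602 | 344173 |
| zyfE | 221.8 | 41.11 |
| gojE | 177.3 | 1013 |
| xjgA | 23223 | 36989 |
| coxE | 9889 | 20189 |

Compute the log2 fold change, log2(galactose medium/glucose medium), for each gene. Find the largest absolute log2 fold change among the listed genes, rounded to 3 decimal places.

log2(150.4/841.1) = -2.483  (ttvA)
log2(344173/33602) = 3.357  (qpbA)
log2(41.11/221.8) = -2.432  (zyfE)
log2(1013/177.3) = 2.514  (gojE)
log2(36989/23223) = 0.672  (xjgA)
log2(20189/9889) = 1.030  (coxE)
The largest magnitude belongs to qpbA.

3.357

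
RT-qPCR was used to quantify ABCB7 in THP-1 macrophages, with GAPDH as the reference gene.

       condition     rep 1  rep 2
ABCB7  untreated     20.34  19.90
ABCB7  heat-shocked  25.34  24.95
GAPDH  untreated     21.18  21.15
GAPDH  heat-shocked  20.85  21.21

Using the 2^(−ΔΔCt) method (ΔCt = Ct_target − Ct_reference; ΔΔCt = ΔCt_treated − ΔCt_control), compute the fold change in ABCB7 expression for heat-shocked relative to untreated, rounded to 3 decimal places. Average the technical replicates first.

Mean Ct: ABCB7 untreated 20.120; ABCB7 heat-shocked 25.145; GAPDH untreated 21.165; GAPDH heat-shocked 21.030
ΔCt(untreated) = 20.120 − 21.165 = -1.045
ΔCt(heat-shocked) = 25.145 − 21.030 = 4.115
ΔΔCt = 4.115 − (-1.045) = 5.160
Fold change = 2^(−5.160) = 0.0280

0.028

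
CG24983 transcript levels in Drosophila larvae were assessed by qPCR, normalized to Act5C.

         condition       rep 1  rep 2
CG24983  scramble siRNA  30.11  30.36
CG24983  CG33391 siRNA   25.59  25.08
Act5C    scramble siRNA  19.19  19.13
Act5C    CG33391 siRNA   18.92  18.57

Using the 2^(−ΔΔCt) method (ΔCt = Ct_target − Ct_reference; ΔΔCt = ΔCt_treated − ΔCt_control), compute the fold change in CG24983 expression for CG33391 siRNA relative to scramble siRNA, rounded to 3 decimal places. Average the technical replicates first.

22.393

Mean Ct: CG24983 scramble siRNA 30.235; CG24983 CG33391 siRNA 25.335; Act5C scramble siRNA 19.160; Act5C CG33391 siRNA 18.745
ΔCt(scramble siRNA) = 30.235 − 19.160 = 11.075
ΔCt(CG33391 siRNA) = 25.335 − 18.745 = 6.590
ΔΔCt = 6.590 − 11.075 = -4.485
Fold change = 2^(−(-4.485)) = 2^4.485 = 22.3934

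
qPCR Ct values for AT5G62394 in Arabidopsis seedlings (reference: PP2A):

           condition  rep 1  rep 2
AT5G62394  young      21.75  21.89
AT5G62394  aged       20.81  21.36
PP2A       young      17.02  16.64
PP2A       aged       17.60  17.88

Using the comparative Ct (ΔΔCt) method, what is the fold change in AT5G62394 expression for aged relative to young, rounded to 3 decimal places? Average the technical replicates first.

3.127

Mean Ct: AT5G62394 young 21.820; AT5G62394 aged 21.085; PP2A young 16.830; PP2A aged 17.740
ΔCt(young) = 21.820 − 16.830 = 4.990
ΔCt(aged) = 21.085 − 17.740 = 3.345
ΔΔCt = 3.345 − 4.990 = -1.645
Fold change = 2^(−(-1.645)) = 2^1.645 = 3.1275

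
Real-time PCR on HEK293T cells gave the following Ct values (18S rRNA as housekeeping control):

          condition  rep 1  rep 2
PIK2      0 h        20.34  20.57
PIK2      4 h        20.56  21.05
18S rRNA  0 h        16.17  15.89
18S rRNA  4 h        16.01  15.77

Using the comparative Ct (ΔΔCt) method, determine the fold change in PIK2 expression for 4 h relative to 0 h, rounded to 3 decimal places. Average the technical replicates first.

Mean Ct: PIK2 0 h 20.455; PIK2 4 h 20.805; 18S rRNA 0 h 16.030; 18S rRNA 4 h 15.890
ΔCt(0 h) = 20.455 − 16.030 = 4.425
ΔCt(4 h) = 20.805 − 15.890 = 4.915
ΔΔCt = 4.915 − 4.425 = 0.490
Fold change = 2^(−0.490) = 0.7120

0.712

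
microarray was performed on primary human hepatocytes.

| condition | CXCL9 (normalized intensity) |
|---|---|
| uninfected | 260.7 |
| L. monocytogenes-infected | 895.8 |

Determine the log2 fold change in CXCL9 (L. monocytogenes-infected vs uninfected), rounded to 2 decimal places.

1.78

Fold change = 895.8 / 260.7 = 3.4361
log2(3.4361) = 1.781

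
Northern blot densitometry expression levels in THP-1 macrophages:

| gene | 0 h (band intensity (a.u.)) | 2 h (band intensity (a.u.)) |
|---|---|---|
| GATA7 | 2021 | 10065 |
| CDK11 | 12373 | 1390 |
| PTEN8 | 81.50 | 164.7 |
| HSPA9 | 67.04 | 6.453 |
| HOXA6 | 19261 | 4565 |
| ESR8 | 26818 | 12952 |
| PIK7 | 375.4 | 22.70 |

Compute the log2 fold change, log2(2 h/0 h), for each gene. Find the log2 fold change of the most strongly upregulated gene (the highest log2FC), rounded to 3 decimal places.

log2(10065/2021) = 2.316  (GATA7)
log2(1390/12373) = -3.154  (CDK11)
log2(164.7/81.50) = 1.015  (PTEN8)
log2(6.453/67.04) = -3.377  (HSPA9)
log2(4565/19261) = -2.077  (HOXA6)
log2(12952/26818) = -1.050  (ESR8)
log2(22.70/375.4) = -4.048  (PIK7)
GATA7 is most strongly upregulated.

2.316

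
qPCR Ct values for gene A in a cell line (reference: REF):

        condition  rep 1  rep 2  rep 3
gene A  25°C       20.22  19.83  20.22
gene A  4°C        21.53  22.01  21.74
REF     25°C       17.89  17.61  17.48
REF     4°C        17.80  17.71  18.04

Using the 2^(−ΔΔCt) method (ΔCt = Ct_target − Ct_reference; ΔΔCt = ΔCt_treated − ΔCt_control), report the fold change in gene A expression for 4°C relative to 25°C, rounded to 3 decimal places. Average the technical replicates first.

0.358

Mean Ct: gene A 25°C 20.090; gene A 4°C 21.760; REF 25°C 17.660; REF 4°C 17.850
ΔCt(25°C) = 20.090 − 17.660 = 2.430
ΔCt(4°C) = 21.760 − 17.850 = 3.910
ΔΔCt = 3.910 − 2.430 = 1.480
Fold change = 2^(−1.480) = 0.3585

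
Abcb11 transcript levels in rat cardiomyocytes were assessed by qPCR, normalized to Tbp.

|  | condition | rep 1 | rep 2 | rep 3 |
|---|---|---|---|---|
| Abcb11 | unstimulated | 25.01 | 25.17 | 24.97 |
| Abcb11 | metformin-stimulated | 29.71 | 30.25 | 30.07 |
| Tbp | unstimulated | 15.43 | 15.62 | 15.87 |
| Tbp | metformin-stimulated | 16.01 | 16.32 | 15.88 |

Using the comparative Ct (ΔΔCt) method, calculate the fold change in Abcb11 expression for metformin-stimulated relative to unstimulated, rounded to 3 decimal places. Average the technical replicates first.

0.043

Mean Ct: Abcb11 unstimulated 25.050; Abcb11 metformin-stimulated 30.010; Tbp unstimulated 15.640; Tbp metformin-stimulated 16.070
ΔCt(unstimulated) = 25.050 − 15.640 = 9.410
ΔCt(metformin-stimulated) = 30.010 − 16.070 = 13.940
ΔΔCt = 13.940 − 9.410 = 4.530
Fold change = 2^(−4.530) = 0.0433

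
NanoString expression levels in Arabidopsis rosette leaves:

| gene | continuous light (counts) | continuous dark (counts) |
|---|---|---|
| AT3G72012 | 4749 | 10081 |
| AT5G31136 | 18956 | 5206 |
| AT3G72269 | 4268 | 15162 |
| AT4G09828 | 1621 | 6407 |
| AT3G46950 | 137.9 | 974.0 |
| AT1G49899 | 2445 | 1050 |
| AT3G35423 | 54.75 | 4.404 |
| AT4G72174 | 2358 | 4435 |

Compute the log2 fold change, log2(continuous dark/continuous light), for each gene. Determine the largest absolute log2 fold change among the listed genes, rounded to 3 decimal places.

log2(10081/4749) = 1.086  (AT3G72012)
log2(5206/18956) = -1.864  (AT5G31136)
log2(15162/4268) = 1.829  (AT3G72269)
log2(6407/1621) = 1.983  (AT4G09828)
log2(974.0/137.9) = 2.820  (AT3G46950)
log2(1050/2445) = -1.219  (AT1G49899)
log2(4.404/54.75) = -3.636  (AT3G35423)
log2(4435/2358) = 0.911  (AT4G72174)
The largest magnitude belongs to AT3G35423.

3.636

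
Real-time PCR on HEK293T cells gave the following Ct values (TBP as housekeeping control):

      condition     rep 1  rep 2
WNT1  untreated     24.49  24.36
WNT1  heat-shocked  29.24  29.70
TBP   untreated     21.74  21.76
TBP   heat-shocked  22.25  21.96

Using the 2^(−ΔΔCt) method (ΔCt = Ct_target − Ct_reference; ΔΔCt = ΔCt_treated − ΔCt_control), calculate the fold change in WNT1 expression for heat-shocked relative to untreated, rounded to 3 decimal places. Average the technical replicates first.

0.039

Mean Ct: WNT1 untreated 24.425; WNT1 heat-shocked 29.470; TBP untreated 21.750; TBP heat-shocked 22.105
ΔCt(untreated) = 24.425 − 21.750 = 2.675
ΔCt(heat-shocked) = 29.470 − 22.105 = 7.365
ΔΔCt = 7.365 − 2.675 = 4.690
Fold change = 2^(−4.690) = 0.0387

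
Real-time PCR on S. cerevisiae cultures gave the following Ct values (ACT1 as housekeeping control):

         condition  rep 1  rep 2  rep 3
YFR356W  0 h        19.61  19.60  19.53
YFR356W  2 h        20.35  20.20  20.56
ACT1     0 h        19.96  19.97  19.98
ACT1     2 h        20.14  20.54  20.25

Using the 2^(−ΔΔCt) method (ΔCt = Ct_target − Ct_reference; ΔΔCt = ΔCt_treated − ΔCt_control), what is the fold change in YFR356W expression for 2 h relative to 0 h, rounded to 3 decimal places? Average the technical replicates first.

Mean Ct: YFR356W 0 h 19.580; YFR356W 2 h 20.370; ACT1 0 h 19.970; ACT1 2 h 20.310
ΔCt(0 h) = 19.580 − 19.970 = -0.390
ΔCt(2 h) = 20.370 − 20.310 = 0.060
ΔΔCt = 0.060 − (-0.390) = 0.450
Fold change = 2^(−0.450) = 0.7320

0.732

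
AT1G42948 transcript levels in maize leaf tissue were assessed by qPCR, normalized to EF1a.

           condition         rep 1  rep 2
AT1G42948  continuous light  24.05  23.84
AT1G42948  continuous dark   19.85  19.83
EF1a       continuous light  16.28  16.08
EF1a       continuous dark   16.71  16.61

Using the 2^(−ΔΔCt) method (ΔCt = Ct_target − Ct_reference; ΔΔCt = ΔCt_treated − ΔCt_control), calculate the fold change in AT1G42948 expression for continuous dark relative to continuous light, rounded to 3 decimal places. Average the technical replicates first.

Mean Ct: AT1G42948 continuous light 23.945; AT1G42948 continuous dark 19.840; EF1a continuous light 16.180; EF1a continuous dark 16.660
ΔCt(continuous light) = 23.945 − 16.180 = 7.765
ΔCt(continuous dark) = 19.840 − 16.660 = 3.180
ΔΔCt = 3.180 − 7.765 = -4.585
Fold change = 2^(−(-4.585)) = 2^4.585 = 24.0006

24.001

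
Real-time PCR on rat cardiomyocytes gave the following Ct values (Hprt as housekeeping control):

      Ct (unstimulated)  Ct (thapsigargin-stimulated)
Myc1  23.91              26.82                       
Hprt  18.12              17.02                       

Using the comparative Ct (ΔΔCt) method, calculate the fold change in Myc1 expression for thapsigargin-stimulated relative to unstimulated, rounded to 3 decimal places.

0.062

ΔCt(unstimulated) = 23.910 − 18.120 = 5.790
ΔCt(thapsigargin-stimulated) = 26.820 − 17.020 = 9.800
ΔΔCt = 9.800 − 5.790 = 4.010
Fold change = 2^(−4.010) = 0.0621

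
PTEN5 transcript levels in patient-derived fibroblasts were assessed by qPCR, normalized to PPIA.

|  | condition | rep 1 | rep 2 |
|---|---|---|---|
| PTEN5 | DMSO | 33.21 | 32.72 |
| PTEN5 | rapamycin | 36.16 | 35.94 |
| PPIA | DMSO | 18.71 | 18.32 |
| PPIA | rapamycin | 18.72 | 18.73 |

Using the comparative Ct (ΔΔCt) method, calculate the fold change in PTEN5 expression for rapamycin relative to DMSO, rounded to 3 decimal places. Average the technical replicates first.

Mean Ct: PTEN5 DMSO 32.965; PTEN5 rapamycin 36.050; PPIA DMSO 18.515; PPIA rapamycin 18.725
ΔCt(DMSO) = 32.965 − 18.515 = 14.450
ΔCt(rapamycin) = 36.050 − 18.725 = 17.325
ΔΔCt = 17.325 − 14.450 = 2.875
Fold change = 2^(−2.875) = 0.1363

0.136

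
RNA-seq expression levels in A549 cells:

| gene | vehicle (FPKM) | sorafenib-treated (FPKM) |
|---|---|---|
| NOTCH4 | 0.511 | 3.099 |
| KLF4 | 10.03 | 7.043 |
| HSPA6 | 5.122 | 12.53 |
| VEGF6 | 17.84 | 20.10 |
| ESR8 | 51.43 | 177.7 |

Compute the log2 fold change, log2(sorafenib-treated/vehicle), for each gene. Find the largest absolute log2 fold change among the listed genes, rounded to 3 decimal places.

log2(3.099/0.511) = 2.600  (NOTCH4)
log2(7.043/10.03) = -0.510  (KLF4)
log2(12.53/5.122) = 1.291  (HSPA6)
log2(20.10/17.84) = 0.172  (VEGF6)
log2(177.7/51.43) = 1.789  (ESR8)
The largest magnitude belongs to NOTCH4.

2.600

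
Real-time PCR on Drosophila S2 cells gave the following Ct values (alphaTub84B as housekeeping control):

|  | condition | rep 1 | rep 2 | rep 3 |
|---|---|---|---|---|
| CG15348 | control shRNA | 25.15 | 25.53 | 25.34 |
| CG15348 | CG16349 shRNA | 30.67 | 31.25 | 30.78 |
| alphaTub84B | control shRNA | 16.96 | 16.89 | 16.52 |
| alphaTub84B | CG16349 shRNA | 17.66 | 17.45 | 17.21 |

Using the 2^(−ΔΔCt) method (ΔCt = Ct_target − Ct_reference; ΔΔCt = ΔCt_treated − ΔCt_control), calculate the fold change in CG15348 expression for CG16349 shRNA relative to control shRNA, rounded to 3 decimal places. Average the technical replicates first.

Mean Ct: CG15348 control shRNA 25.340; CG15348 CG16349 shRNA 30.900; alphaTub84B control shRNA 16.790; alphaTub84B CG16349 shRNA 17.440
ΔCt(control shRNA) = 25.340 − 16.790 = 8.550
ΔCt(CG16349 shRNA) = 30.900 − 17.440 = 13.460
ΔΔCt = 13.460 − 8.550 = 4.910
Fold change = 2^(−4.910) = 0.0333

0.033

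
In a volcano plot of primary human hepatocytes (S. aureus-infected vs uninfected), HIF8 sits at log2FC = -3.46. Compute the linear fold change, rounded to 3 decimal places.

0.091

Fold change = 2^(-3.46) = 0.0909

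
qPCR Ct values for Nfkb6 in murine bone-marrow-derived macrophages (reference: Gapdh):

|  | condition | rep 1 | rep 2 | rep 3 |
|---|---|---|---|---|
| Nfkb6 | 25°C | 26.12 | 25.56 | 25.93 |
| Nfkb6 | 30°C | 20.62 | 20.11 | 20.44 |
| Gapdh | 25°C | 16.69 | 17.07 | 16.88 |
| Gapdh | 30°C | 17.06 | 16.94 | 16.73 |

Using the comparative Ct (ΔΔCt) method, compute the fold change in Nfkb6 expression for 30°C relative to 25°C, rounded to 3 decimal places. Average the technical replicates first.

Mean Ct: Nfkb6 25°C 25.870; Nfkb6 30°C 20.390; Gapdh 25°C 16.880; Gapdh 30°C 16.910
ΔCt(25°C) = 25.870 − 16.880 = 8.990
ΔCt(30°C) = 20.390 − 16.910 = 3.480
ΔΔCt = 3.480 − 8.990 = -5.510
Fold change = 2^(−(-5.510)) = 2^5.510 = 45.5696

45.570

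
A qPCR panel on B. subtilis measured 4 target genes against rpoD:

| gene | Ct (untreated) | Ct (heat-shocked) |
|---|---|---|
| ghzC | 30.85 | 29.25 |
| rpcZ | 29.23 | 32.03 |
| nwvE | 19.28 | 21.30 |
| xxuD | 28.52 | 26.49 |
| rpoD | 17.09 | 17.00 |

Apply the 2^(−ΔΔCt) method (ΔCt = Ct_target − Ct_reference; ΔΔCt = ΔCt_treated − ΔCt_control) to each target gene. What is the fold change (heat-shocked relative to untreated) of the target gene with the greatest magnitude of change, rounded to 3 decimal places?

ghzC: ΔΔCt = (29.25−17.00) − (30.85−17.09) = 12.25 − 13.76 = -1.51; fold change = 2^1.51 = 2.848
rpcZ: ΔΔCt = (32.03−17.00) − (29.23−17.09) = 15.03 − 12.14 = 2.89; fold change = 2^-2.89 = 0.135
nwvE: ΔΔCt = (21.30−17.00) − (19.28−17.09) = 4.30 − 2.19 = 2.11; fold change = 2^-2.11 = 0.232
xxuD: ΔΔCt = (26.49−17.00) − (28.52−17.09) = 9.49 − 11.43 = -1.94; fold change = 2^1.94 = 3.837
rpcZ has the largest |ΔΔCt| = 2.89.

0.135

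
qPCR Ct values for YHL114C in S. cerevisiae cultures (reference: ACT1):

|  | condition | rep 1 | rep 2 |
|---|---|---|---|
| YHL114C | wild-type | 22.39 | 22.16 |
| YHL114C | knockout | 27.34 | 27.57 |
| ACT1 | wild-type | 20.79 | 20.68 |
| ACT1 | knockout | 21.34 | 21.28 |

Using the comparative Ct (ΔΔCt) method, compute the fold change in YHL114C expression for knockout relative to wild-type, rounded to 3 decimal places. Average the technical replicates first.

0.041

Mean Ct: YHL114C wild-type 22.275; YHL114C knockout 27.455; ACT1 wild-type 20.735; ACT1 knockout 21.310
ΔCt(wild-type) = 22.275 − 20.735 = 1.540
ΔCt(knockout) = 27.455 − 21.310 = 6.145
ΔΔCt = 6.145 − 1.540 = 4.605
Fold change = 2^(−4.605) = 0.0411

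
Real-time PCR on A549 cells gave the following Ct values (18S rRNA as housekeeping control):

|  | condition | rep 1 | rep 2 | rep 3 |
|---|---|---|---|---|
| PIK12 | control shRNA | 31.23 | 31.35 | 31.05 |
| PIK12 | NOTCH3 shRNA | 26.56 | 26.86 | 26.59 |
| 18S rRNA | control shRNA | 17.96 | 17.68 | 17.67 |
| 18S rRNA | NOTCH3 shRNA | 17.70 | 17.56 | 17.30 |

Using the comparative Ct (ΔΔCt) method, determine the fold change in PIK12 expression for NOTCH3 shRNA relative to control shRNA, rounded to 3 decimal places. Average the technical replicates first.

Mean Ct: PIK12 control shRNA 31.210; PIK12 NOTCH3 shRNA 26.670; 18S rRNA control shRNA 17.770; 18S rRNA NOTCH3 shRNA 17.520
ΔCt(control shRNA) = 31.210 − 17.770 = 13.440
ΔCt(NOTCH3 shRNA) = 26.670 − 17.520 = 9.150
ΔΔCt = 9.150 − 13.440 = -4.290
Fold change = 2^(−(-4.290)) = 2^4.290 = 19.5622

19.562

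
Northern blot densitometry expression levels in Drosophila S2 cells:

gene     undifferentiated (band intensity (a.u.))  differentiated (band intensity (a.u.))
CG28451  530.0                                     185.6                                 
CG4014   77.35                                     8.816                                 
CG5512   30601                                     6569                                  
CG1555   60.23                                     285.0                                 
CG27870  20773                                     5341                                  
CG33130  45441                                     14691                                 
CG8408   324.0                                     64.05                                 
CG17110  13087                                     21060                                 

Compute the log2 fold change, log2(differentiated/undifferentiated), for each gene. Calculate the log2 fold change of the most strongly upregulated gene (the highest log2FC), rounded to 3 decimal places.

log2(185.6/530.0) = -1.514  (CG28451)
log2(8.816/77.35) = -3.133  (CG4014)
log2(6569/30601) = -2.220  (CG5512)
log2(285.0/60.23) = 2.242  (CG1555)
log2(5341/20773) = -1.960  (CG27870)
log2(14691/45441) = -1.629  (CG33130)
log2(64.05/324.0) = -2.339  (CG8408)
log2(21060/13087) = 0.686  (CG17110)
CG1555 is most strongly upregulated.

2.242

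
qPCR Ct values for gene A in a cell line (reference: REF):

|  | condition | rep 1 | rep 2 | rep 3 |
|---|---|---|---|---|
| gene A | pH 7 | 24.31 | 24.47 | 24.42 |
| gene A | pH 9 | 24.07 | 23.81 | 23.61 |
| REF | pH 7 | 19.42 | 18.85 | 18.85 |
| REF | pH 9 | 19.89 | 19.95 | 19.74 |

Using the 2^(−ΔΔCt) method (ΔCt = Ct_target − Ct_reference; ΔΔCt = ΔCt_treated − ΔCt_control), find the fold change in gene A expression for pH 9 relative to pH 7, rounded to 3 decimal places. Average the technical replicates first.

Mean Ct: gene A pH 7 24.400; gene A pH 9 23.830; REF pH 7 19.040; REF pH 9 19.860
ΔCt(pH 7) = 24.400 − 19.040 = 5.360
ΔCt(pH 9) = 23.830 − 19.860 = 3.970
ΔΔCt = 3.970 − 5.360 = -1.390
Fold change = 2^(−(-1.390)) = 2^1.390 = 2.6208

2.621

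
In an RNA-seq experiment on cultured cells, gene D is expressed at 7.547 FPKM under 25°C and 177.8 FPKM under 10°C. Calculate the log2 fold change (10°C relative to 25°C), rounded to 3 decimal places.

4.558

Fold change = 177.8 / 7.547 = 23.5590
log2(23.5590) = 4.5582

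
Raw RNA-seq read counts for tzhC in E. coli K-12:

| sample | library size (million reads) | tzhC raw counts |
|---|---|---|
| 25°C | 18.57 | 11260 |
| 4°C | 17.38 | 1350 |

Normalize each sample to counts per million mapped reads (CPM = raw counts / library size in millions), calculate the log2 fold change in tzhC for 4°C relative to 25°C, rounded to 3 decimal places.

-2.965

CPM(25°C) = 11260 / 18.57 = 606.3543
CPM(4°C) = 1350 / 17.38 = 77.6755
Fold change = 77.6755 / 606.3543 = 0.12810
log2(0.12810) = -2.9646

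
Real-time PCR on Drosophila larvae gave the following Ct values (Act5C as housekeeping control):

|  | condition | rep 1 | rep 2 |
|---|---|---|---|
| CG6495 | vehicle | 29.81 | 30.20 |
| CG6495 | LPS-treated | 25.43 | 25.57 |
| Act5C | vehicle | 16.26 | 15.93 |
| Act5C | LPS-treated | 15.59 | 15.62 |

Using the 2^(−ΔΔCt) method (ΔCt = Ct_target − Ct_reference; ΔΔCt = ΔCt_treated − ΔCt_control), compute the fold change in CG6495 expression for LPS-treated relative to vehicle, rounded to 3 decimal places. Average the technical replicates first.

16.167

Mean Ct: CG6495 vehicle 30.005; CG6495 LPS-treated 25.500; Act5C vehicle 16.095; Act5C LPS-treated 15.605
ΔCt(vehicle) = 30.005 − 16.095 = 13.910
ΔCt(LPS-treated) = 25.500 − 15.605 = 9.895
ΔΔCt = 9.895 − 13.910 = -4.015
Fold change = 2^(−(-4.015)) = 2^4.015 = 16.1672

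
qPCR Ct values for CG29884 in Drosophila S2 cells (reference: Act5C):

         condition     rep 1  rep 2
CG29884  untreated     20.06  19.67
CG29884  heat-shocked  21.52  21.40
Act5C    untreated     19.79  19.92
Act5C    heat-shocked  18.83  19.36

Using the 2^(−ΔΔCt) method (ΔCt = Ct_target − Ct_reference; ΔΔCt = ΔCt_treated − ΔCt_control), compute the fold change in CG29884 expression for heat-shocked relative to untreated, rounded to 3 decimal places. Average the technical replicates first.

Mean Ct: CG29884 untreated 19.865; CG29884 heat-shocked 21.460; Act5C untreated 19.855; Act5C heat-shocked 19.095
ΔCt(untreated) = 19.865 − 19.855 = 0.010
ΔCt(heat-shocked) = 21.460 − 19.095 = 2.365
ΔΔCt = 2.365 − 0.010 = 2.355
Fold change = 2^(−2.355) = 0.1955

0.195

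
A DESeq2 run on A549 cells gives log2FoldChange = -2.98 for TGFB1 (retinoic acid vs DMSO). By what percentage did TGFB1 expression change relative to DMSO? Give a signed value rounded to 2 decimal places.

-87.33%

Fold change = 2^(-2.98) = 0.1267
Percent change = (FC − 1) × 100% = (0.1267 − 1) × 100 = -87.33%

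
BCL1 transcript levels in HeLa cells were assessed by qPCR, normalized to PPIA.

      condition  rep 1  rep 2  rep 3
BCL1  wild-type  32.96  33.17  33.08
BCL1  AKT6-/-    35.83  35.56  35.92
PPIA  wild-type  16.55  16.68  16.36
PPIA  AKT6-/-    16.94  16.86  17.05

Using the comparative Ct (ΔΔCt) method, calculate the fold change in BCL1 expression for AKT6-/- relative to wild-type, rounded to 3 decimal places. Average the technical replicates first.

Mean Ct: BCL1 wild-type 33.070; BCL1 AKT6-/- 35.770; PPIA wild-type 16.530; PPIA AKT6-/- 16.950
ΔCt(wild-type) = 33.070 − 16.530 = 16.540
ΔCt(AKT6-/-) = 35.770 − 16.950 = 18.820
ΔΔCt = 18.820 − 16.540 = 2.280
Fold change = 2^(−2.280) = 0.2059

0.206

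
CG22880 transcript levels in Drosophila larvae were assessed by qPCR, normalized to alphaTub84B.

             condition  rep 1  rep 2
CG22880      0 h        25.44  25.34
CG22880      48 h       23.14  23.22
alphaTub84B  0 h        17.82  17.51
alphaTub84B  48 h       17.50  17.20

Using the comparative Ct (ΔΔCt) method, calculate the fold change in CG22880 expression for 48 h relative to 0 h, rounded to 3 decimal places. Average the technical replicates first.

Mean Ct: CG22880 0 h 25.390; CG22880 48 h 23.180; alphaTub84B 0 h 17.665; alphaTub84B 48 h 17.350
ΔCt(0 h) = 25.390 − 17.665 = 7.725
ΔCt(48 h) = 23.180 − 17.350 = 5.830
ΔΔCt = 5.830 − 7.725 = -1.895
Fold change = 2^(−(-1.895)) = 2^1.895 = 3.7192

3.719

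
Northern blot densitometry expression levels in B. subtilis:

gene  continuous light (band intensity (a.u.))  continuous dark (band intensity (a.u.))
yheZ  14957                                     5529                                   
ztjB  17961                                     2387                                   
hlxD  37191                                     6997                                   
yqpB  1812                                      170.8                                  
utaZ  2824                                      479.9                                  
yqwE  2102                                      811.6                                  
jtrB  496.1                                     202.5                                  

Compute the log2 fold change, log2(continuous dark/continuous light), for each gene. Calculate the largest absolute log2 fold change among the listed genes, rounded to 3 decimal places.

log2(5529/14957) = -1.436  (yheZ)
log2(2387/17961) = -2.912  (ztjB)
log2(6997/37191) = -2.410  (hlxD)
log2(170.8/1812) = -3.407  (yqpB)
log2(479.9/2824) = -2.557  (utaZ)
log2(811.6/2102) = -1.373  (yqwE)
log2(202.5/496.1) = -1.293  (jtrB)
The largest magnitude belongs to yqpB.

3.407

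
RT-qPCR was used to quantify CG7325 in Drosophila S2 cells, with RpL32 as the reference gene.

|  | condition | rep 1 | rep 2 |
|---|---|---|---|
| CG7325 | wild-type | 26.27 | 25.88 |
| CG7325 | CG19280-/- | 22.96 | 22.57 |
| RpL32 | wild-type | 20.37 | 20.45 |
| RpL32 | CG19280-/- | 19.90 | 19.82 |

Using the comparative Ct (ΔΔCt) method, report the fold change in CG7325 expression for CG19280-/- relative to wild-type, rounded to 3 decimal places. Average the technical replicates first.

Mean Ct: CG7325 wild-type 26.075; CG7325 CG19280-/- 22.765; RpL32 wild-type 20.410; RpL32 CG19280-/- 19.860
ΔCt(wild-type) = 26.075 − 20.410 = 5.665
ΔCt(CG19280-/-) = 22.765 − 19.860 = 2.905
ΔΔCt = 2.905 − 5.665 = -2.760
Fold change = 2^(−(-2.760)) = 2^2.760 = 6.7740

6.774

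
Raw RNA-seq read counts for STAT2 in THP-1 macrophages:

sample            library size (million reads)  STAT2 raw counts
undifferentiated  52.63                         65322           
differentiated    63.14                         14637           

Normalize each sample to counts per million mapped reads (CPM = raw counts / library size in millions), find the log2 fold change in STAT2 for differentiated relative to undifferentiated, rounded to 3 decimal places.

-2.421

CPM(undifferentiated) = 65322 / 52.63 = 1241.1552
CPM(differentiated) = 14637 / 63.14 = 231.8182
Fold change = 231.8182 / 1241.1552 = 0.18678
log2(0.18678) = -2.4206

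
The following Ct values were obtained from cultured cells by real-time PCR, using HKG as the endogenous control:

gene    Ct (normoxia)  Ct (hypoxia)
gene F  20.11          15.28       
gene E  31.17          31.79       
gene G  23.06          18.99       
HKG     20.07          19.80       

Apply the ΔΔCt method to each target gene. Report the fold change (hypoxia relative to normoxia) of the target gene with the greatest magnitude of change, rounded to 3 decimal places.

gene F: ΔΔCt = (15.28−19.80) − (20.11−20.07) = -4.52 − 0.04 = -4.56; fold change = 2^4.56 = 23.588
gene E: ΔΔCt = (31.79−19.80) − (31.17−20.07) = 11.99 − 11.10 = 0.89; fold change = 2^-0.89 = 0.540
gene G: ΔΔCt = (18.99−19.80) − (23.06−20.07) = -0.81 − 2.99 = -3.80; fold change = 2^3.80 = 13.929
gene F has the largest |ΔΔCt| = 4.56.

23.588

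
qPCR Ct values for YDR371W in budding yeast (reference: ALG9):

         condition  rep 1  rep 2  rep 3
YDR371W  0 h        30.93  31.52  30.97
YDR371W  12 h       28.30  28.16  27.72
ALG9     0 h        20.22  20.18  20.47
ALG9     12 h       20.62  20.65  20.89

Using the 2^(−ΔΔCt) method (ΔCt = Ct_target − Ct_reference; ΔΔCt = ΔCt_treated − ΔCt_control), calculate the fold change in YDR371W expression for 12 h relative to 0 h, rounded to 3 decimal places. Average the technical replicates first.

Mean Ct: YDR371W 0 h 31.140; YDR371W 12 h 28.060; ALG9 0 h 20.290; ALG9 12 h 20.720
ΔCt(0 h) = 31.140 − 20.290 = 10.850
ΔCt(12 h) = 28.060 − 20.720 = 7.340
ΔΔCt = 7.340 − 10.850 = -3.510
Fold change = 2^(−(-3.510)) = 2^3.510 = 11.3924

11.392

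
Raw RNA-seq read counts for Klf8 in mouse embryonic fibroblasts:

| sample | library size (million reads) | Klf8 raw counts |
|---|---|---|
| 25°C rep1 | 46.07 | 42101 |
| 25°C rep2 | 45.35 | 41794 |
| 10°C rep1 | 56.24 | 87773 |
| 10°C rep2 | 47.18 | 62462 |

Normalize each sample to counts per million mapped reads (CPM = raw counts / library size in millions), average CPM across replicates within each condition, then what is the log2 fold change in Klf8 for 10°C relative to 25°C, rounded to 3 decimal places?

0.652

CPM(25°C rep1) = 42101 / 46.07 = 913.8485
CPM(25°C rep2) = 41794 / 45.35 = 921.5877
CPM(10°C rep1) = 87773 / 56.24 = 1560.6863
CPM(10°C rep2) = 62462 / 47.18 = 1323.9084
mean CPM(25°C) = 917.7181; mean CPM(10°C) = 1442.2974
Fold change = 1442.2974 / 917.7181 = 1.57161
log2(1.57161) = 0.6522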